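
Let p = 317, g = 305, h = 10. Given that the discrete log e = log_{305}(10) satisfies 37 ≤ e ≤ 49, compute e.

Compute 305^37 mod 317 = 62, then multiply by 305 repeatedly:
  305^37=62  305^38=207  305^39=52  305^40=10
Found 10 at exponent 40.

40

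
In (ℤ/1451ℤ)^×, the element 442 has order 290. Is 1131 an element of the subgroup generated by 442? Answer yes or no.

1131 ∈ ⟨442⟩ iff 1131^290 ≡ 1 (mod 1451), since |⟨442⟩| = 290.
1131^290 mod 1451 = 1.
Since 1 = 1, 1131 lies in the subgroup.

yes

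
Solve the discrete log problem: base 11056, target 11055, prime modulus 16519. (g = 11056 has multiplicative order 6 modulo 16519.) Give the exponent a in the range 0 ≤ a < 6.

2

Successive powers of 11056 modulo 16519:
  11056^0=1  11056^1=11056  11056^2=11055
So 11056^2 ≡ 11055 (mod 16519), giving a = 2.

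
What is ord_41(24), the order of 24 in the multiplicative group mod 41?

The order of 24 must divide p − 1 = 40 = 2^3 · 5.
Divisors: 1, 2, 4, 5, 8, 10, 20, 40.
Check each in increasing order: 24^1 ≡ 24;  24^2 ≡ 2;  24^4 ≡ 4;  24^5 ≡ 14;  24^8 ≡ 16;  24^10 ≡ 32;  24^20 ≡ 40;  24^40 ≡ 1.
Smallest exponent giving 1 is 40.

40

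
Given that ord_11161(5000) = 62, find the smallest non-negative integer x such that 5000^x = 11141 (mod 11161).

13

Baby-step giant-step with m = ceil(sqrt(62)) = 8.
Baby table (5000^j mod 11161 for j=0..7):
  0:1  1:5000  2:10521  3:3207  4:7804  5:1144  6:5568  7:4466
Giant step factor: 5000^(-8) ≡ 2175 (mod 11161).
Scan 11141·2175^i mod 11161 for i = 0, 1, …:
  i=0: 11141   i=1: 1144
Match at i=1, j=5: x = 1·8 + 5 = 13.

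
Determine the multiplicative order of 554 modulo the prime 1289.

The order of 554 must divide p − 1 = 1288 = 2^3 · 7 · 23.
Divisors: 1, 2, 4, 7, 8, 14, 23, 28, 46, 56, 92, 161, 184, 322, 644, 1288.
Check each in increasing order: 554^1 ≡ 554;  554^2 ≡ 134;  554^4 ≡ 1199;  554^7 ≡ 936;  554^8 ≡ 366;  554^14 ≡ 865;  554^23 ≡ 497;  554^28 ≡ 605;  554^46 ≡ 810;  554^56 ≡ 1238;  554^92 ≡ 1288;  554^161 ≡ 887;  554^184 ≡ 1.
Smallest exponent giving 1 is 184.

184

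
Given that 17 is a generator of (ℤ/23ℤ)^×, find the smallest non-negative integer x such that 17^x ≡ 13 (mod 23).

2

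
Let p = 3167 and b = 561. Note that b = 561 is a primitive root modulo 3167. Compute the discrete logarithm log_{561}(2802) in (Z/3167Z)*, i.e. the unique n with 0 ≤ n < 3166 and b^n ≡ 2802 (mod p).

Baby-step giant-step with m = ceil(sqrt(3166)) = 57.
Baby table (561^j mod 3167 for j=0..56):
  0:1  1:561  2:1188  3:1398  4:2029  5:1316  6:365  7:2077
  8:2908  9:383  10:2674  11:2123  12:211  13:1192  14:475  15:447
  16:574  17:2147  18:1007  19:1201  20:2357  21:1638  22:488  23:1406
  24:183  25:1319  26:2048  27:2474  28:768  29:136  30:288  31:51
  32:108  33:415  34:1624  35:2135  36:609  37:2780  38:1416  39:2626
  40:531  41:193  42:595  43:1260  44:619  45:2056  46:628  47:771
  48:1819  49:685  50:1078  51:3028  52:1196  53:2719  54:2032  55:2999
  56:762
Giant step factor: 561^(-57) ≡ 1307 (mod 3167).
Scan 2802·1307^i mod 3167 for i = 0, 1, …:
  i=0: 2802   i=1: 1162   i=2: 1741   i=3: 1581
  i=4: 1483   i=5: 77   i=6: 2462   i=7: 162
  i=8: 2712   i=9: 711     …   i=26: 1760
  i=27: 1078
Match at i=27, j=50: n = 27·57 + 50 = 1589.

1589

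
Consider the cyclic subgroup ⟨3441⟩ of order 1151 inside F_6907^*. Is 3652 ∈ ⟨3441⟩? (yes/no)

3652 ∈ ⟨3441⟩ iff 3652^1151 ≡ 1 (mod 6907), since |⟨3441⟩| = 1151.
3652^1151 mod 6907 = 1.
Since 1 = 1, 3652 lies in the subgroup.

yes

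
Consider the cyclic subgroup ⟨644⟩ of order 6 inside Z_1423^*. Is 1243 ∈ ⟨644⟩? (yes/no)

no

⟨644⟩ has order 6; its elements mod 1423 are {1, 643, 644, 779, 780, 1422}.
1243 is not in this set.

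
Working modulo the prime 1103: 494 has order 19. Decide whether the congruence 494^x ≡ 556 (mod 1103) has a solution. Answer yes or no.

yes

556 ∈ ⟨494⟩ iff 556^19 ≡ 1 (mod 1103), since |⟨494⟩| = 19.
556^19 mod 1103 = 1.
Since 1 = 1, 556 lies in the subgroup.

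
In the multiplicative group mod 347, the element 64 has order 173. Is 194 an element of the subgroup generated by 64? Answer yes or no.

yes

194 ∈ ⟨64⟩ iff 194^173 ≡ 1 (mod 347), since |⟨64⟩| = 173.
194^173 mod 347 = 1.
Since 1 = 1, 194 lies in the subgroup.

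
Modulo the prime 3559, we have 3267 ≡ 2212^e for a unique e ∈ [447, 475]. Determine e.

471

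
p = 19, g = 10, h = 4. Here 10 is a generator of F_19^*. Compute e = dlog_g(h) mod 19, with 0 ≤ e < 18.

Successive powers of 10 modulo 19:
  10^0=1  10^1=10  10^2=5  10^3=12  10^4=6  10^5=3
  10^6=11  10^7=15  10^8=17  10^9=18  10^10=9  10^11=14
  10^12=7  10^13=13  10^14=16  10^15=8  10^16=4
So 10^16 ≡ 4 (mod 19), giving e = 16.

16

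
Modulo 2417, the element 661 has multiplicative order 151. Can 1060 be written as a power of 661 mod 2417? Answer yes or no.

1060 ∈ ⟨661⟩ iff 1060^151 ≡ 1 (mod 2417), since |⟨661⟩| = 151.
1060^151 mod 2417 = 1.
Since 1 = 1, 1060 lies in the subgroup.

yes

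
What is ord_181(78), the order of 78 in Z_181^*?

The order of 78 must divide p − 1 = 180 = 2^2 · 3^2 · 5.
Divisors: 1, 2, 3, 4, 5, 6, 9, 10, 12, 15, 18, 20, 30, 36, 45, 60, 90, 180.
Check each in increasing order: 78^1 ≡ 78;  78^2 ≡ 111;  78^3 ≡ 151;  78^4 ≡ 13;  78^5 ≡ 109;  78^6 ≡ 176;  78^9 ≡ 150;  78^10 ≡ 116;  78^12 ≡ 25;  78^15 ≡ 155;  78^18 ≡ 56;  78^20 ≡ 62;  78^30 ≡ 133;  78^36 ≡ 59;  78^45 ≡ 162;  78^60 ≡ 132;  78^90 ≡ 180;  78^180 ≡ 1.
Smallest exponent giving 1 is 180.

180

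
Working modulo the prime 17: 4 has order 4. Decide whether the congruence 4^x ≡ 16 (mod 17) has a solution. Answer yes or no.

16 ∈ ⟨4⟩ iff 16^4 ≡ 1 (mod 17), since |⟨4⟩| = 4.
16^4 mod 17 = 1.
Since 1 = 1, 16 lies in the subgroup.

yes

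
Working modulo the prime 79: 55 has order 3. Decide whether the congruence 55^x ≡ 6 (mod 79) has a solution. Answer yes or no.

⟨55⟩ has order 3; its elements mod 79 are {1, 23, 55}.
6 is not in this set.

no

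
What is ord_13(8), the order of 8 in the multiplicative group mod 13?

The order of 8 must divide p − 1 = 12 = 2^2 · 3.
Divisors: 1, 2, 3, 4, 6, 12.
Check each in increasing order: 8^1 ≡ 8;  8^2 ≡ 12;  8^3 ≡ 5;  8^4 ≡ 1.
Smallest exponent giving 1 is 4.

4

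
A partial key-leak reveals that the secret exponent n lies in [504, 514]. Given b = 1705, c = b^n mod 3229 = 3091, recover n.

505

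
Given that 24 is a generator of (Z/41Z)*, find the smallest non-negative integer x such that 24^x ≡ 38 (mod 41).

15

Successive powers of 24 modulo 41:
  24^0=1  24^1=24  24^2=2  24^3=7  24^4=4  24^5=14
  24^6=8  24^7=28  24^8=16  24^9=15  24^10=32  24^11=30
  24^12=23  24^13=19  24^14=5  24^15=38
So 24^15 ≡ 38 (mod 41), giving x = 15.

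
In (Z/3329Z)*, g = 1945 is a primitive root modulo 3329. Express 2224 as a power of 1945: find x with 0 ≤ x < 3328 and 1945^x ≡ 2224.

739

Baby-step giant-step with m = ceil(sqrt(3328)) = 58.
Baby table (1945^j mod 3329 for j=0..57):
  0:1  1:1945  2:1281  3:1453  4:3093  5:382  6:623  7:3308
  8:2432  9:3060  10:2777  11:1627  12:1965  13:233  14:441  15:2192
  16:2320  17:1605  18:2452  19:2012  20:1765  21:726  22:574  23:1215
  24:2914  25:1772  26:1025  27:2883  28:1399  29:1262  30:1117  31:2057
  32:2736  33:1778  34:2708  35:582  36:130  37:3175  38:80  39:2466
  40:2610  41:3054  42:1094  43:599  44:3234  45:1649  46:1478  47:1783
  48:2446  49:329  50:737  51:1995  52:1990  53:2252  54:2505  55:1898
  56:3078  57:1168
Giant step factor: 1945^(-58) ≡ 1255 (mod 3329).
Scan 2224·1255^i mod 3329 for i = 0, 1, …:
  i=0: 2224   i=1: 1418   i=2: 1904   i=3: 2627
  i=4: 1175   i=5: 3207   i=6: 24   i=7: 159
  i=8: 3134   i=9: 1621   i=10: 336   i=11: 2226
  i=12: 599
Match at i=12, j=43: x = 12·58 + 43 = 739.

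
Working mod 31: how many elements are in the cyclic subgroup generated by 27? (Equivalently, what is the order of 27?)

10

The order of 27 must divide p − 1 = 30 = 2 · 3 · 5.
Divisors: 1, 2, 3, 5, 6, 10, 15, 30.
Check each in increasing order: 27^1 ≡ 27;  27^2 ≡ 16;  27^3 ≡ 29;  27^5 ≡ 30;  27^6 ≡ 4;  27^10 ≡ 1.
Smallest exponent giving 1 is 10.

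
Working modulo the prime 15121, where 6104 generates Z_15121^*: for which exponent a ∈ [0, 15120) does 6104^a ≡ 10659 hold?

Baby-step giant-step with m = ceil(sqrt(15120)) = 123.
Baby table (6104^j mod 15121 for j=0..122):
  0:1  1:6104  2:672  3:4097  4:13075  5:1162  6:1099  7:9693
  8:12720  9:11666  10:4475  11:6874  12:13242  13:7423  14:7476  15:13447
  16:3700  17:9147  18:6556  19:7658  20:5421  21:5036  22:13872  23:12209
  24:7448  25:8866  26:5  27:278  28:3360  29:5364  30:4891  31:5810
  32:5495  33:3102  34:3116  35:12967  36:7254  37:4128  38:5726  39:6873
  40:7138  41:6751  42:3379  43:372  44:2538  45:8048  46:11984  47:10059
  48:8876  49:561  50:6998  51:14088  52:25  53:1390  54:1679  55:11699
  56:9334  57:13929  58:12354  59:389  60:459  61:4351  62:6028  63:5519
  64:13509  65:4123  66:5448  67:3513  68:1774  69:1860  70:12690  71:9998
  72:14557  73:4932  74:14138  75:2805  76:4748  77:9956  78:125  79:6950
  80:8395  81:13132  82:1307  83:9161  84:1286  85:1945  86:2295  87:6634
  88:15019  89:12474  90:7061  91:5494  92:12119  93:2444  94:8870  95:9300
  96:2966  97:4627  98:12301  99:9539  100:10206  101:14025  102:8619  103:4417
  104:625  105:4508  106:11733  107:5176  108:6535  109:442  110:6430  111:9725
  112:11475  113:2928  114:14611  115:1886  116:5063  117:12349  118:111  119:12220
  120:14108  121:1137  122:14830
Giant step factor: 6104^(-123) ≡ 12787 (mod 15121).
Scan 10659·12787^i mod 15121 for i = 0, 1, …:
  i=0: 10659   i=1: 11060   i=2: 12628   i=3: 12198
  i=4: 2711   i=5: 8225   i=6: 6520   i=7: 9167
  i=8: 437   i=9: 8270     …   i=94: 4023
  i=95: 459
Match at i=95, j=60: a = 95·123 + 60 = 11745.

11745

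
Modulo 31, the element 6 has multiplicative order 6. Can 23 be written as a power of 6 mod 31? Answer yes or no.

no

⟨6⟩ has order 6; its elements mod 31 are {1, 5, 6, 25, 26, 30}.
23 is not in this set.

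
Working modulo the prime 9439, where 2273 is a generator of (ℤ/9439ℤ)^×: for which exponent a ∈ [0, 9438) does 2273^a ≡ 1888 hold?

Baby-step giant-step with m = ceil(sqrt(9438)) = 98.
Baby table (2273^j mod 9439 for j=0..97):
  0:1  1:2273  2:3396  3:7445  4:7797  5:5578  6:2217  7:8254
  8:6049  9:6193  10:3140  11:1336  12:6809  13:6336  14:7253  15:5575
  16:4837  17:7505  18:2592  19:1680  20:5284  21:4124  22:925  23:7067
  24:7552  25:5594  26:829  27:5956  28:2462  29:8238  30:7437  31:8491
  32:6727  33:8730  34:2512  35:8620  36:7335  37:3181  38:139  39:4460
  40:94  41:6004  42:7737  43:1344  44:6115  45:5187  46:740  47:1878
  48:2266  49:6363  50:2551  51:2877  52:7633  53:927  54:2174  55:4905
  56:1606  57:6984  58:7673  59:6896  60:5868  61:657  62:1999  63:3568
  64:1963  65:6691  66:2414  67:2963  68:4892  69:374  70:592  71:5278
  72:9364  73:8866  74:153  75:7965  76:443  77:6405  78:3627  79:3924
  80:8836  81:7475  82:475  83:3629  84:8470  85:6189  86:3487  87:6630
  88:5346  89:3465  90:3819  91:6146  92:138  93:2187  94:6137  95:7998
  96:9379  97:5205
Giant step factor: 2273^(-98) ≡ 3717 (mod 9439).
Scan 1888·3717^i mod 9439 for i = 0, 1, …:
  i=0: 1888   i=1: 4519   i=2: 5142   i=3: 8278
  i=4: 7625   i=5: 6247   i=6: 159   i=7: 5785
  i=8: 803   i=9: 2027     …   i=15: 6835
  i=16: 5346
Match at i=16, j=88: a = 16·98 + 88 = 1656.

1656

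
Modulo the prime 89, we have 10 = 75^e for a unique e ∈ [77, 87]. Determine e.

78

Compute 75^77 mod 89 = 12, then multiply by 75 repeatedly:
  75^77=12  75^78=10
Found 10 at exponent 78.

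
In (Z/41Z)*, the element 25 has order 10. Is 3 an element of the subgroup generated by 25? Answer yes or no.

3 ∈ ⟨25⟩ iff 3^10 ≡ 1 (mod 41), since |⟨25⟩| = 10.
3^10 mod 41 = 9.
Since 9 ≠ 1, 3 does not lie in the subgroup.

no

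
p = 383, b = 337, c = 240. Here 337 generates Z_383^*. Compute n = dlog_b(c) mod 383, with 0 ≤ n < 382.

Baby-step giant-step with m = ceil(sqrt(382)) = 20.
Baby table (337^j mod 383 for j=0..19):
  0:1  1:337  2:201  3:329  4:186  5:253  6:235  7:297
  8:126  9:332  10:48  11:90  12:73  13:89  14:119  15:271
  16:173  17:85  18:303  19:233
Giant step factor: 337^(-20) ≡ 64 (mod 383).
Scan 240·64^i mod 383 for i = 0, 1, …:
  i=0: 240   i=1: 40   i=2: 262   i=3: 299
  i=4: 369   i=5: 253
Match at i=5, j=5: n = 5·20 + 5 = 105.

105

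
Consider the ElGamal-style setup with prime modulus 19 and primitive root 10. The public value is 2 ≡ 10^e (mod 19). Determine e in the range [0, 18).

17

Successive powers of 10 modulo 19:
  10^0=1  10^1=10  10^2=5  10^3=12  10^4=6  10^5=3
  10^6=11  10^7=15  10^8=17  10^9=18  10^10=9  10^11=14
  10^12=7  10^13=13  10^14=16  10^15=8  10^16=4  10^17=2
So 10^17 ≡ 2 (mod 19), giving e = 17.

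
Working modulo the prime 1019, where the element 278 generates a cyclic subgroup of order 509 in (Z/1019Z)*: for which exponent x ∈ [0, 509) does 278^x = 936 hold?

Baby-step giant-step with m = ceil(sqrt(509)) = 23.
Baby table (278^j mod 1019 for j=0..22):
  0:1  1:278  2:859  3:356  4:125  5:104  6:380  7:683
  8:340  9:772  10:626  11:798  12:721  13:714  14:806  15:907
  16:453  17:597  18:888  19:266  20:580  21:238  22:948
Giant step factor: 278^(-23) ≡ 373 (mod 1019).
Scan 936·373^i mod 1019 for i = 0, 1, …:
  i=0: 936   i=1: 630   i=2: 620   i=3: 966
  i=4: 611   i=5: 666   i=6: 801   i=7: 206
  i=8: 413   i=9: 180     …   i=20: 445
  i=21: 907
Match at i=21, j=15: x = 21·23 + 15 = 498.

498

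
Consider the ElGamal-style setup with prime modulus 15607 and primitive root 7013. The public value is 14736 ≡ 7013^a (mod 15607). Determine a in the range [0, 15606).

1794

Baby-step giant-step with m = ceil(sqrt(15606)) = 125.
Baby table (7013^j mod 15607 for j=0..124):
  0:1  1:7013  2:4512  3:7267  4:6616  5:14004  6:10808  7:8912
  8:9428  9:7312  10:10061  11:14153  12:10076  13:10099  14:15328  15:9855
  16:5319  17:1417  18:11369  19:10241  20:12326  21:10672  22:7171  23:4469
  24:2241  25:15491  26:13663  27:7246  28:15413  29:12894  30:14271  31:10439
  32:11877  33:14449  34:10193  35:3449  36:12594  37:1709  38:14648  39:1150
  40:11738  41:7276  42:7305  43:7791  44:13783  45:6028  46:10608  47:10942
  48:12234  49:5363  50:13456  51:7006  52:2242  53:6897  54:2568  55:14513
  56:6422  57:11291  58:9472  59:3744  60:5698  61:6154  62:4647  63:1995
  64:7063  65:11808  66:14369  67:11005  68:1450  69:8693  70:3067  71:2425
  72:10502  73:1093  74:2172  75:15411  76:14475  77:5247  78:11512  79:14252
  80:2048  81:4184  82:1232  83:9345  84:2692  85:10133  86:4058  87:7193
  88:2685  89:7863  90:3688  91:3145  92:3194  93:3477  94:6067  95:3189
  96:15233  97:14721  98:13675  99:13367  100:7129  101:6456  102:21  103:6810
  104:1110  105:12144  106:14080  107:13158  108:8470  109:15475  110:10704  111:13089
  112:8390  113:680  114:8705  115:9188  116:9748  117:4064  118:2450  119:14150
  120:4644  121:12170  122:9134  123:5614  124:10128
Giant step factor: 7013^(-125) ≡ 3996 (mod 15607).
Scan 14736·3996^i mod 15607 for i = 0, 1, …:
  i=0: 14736   i=1: 15452   i=2: 4900   i=3: 9222
  i=4: 2985   i=5: 4312   i=6: 624   i=7: 11991
  i=8: 2546   i=9: 13659     …   i=13: 12607
  i=14: 13783
Match at i=14, j=44: a = 14·125 + 44 = 1794.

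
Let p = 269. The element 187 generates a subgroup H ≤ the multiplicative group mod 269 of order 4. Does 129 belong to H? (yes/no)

no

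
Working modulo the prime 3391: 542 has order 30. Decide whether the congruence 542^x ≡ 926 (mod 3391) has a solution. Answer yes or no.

926 ∈ ⟨542⟩ iff 926^30 ≡ 1 (mod 3391), since |⟨542⟩| = 30.
926^30 mod 3391 = 1.
Since 1 = 1, 926 lies in the subgroup.

yes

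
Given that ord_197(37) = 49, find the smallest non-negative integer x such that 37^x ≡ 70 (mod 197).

39

Baby-step giant-step with m = ceil(sqrt(49)) = 7.
Baby table (37^j mod 197 for j=0..6):
  0:1  1:37  2:187  3:24  4:100  5:154  6:182
Giant step factor: 37^(-7) ≡ 104 (mod 197).
Scan 70·104^i mod 197 for i = 0, 1, …:
  i=0: 70   i=1: 188   i=2: 49   i=3: 171
  i=4: 54   i=5: 100
Match at i=5, j=4: x = 5·7 + 4 = 39.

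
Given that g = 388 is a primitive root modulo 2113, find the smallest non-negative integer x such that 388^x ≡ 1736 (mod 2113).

2103

Baby-step giant-step with m = ceil(sqrt(2112)) = 46.
Baby table (388^j mod 2113 for j=0..45):
  0:1  1:388  2:521  3:1413  4:977  5:849  6:1897  7:712
  8:1566  9:1177  10:268  11:447  12:170  13:457  14:1937  15:1441
  16:1276  17:646  18:1314  19:599  20:2095  21:1468  22:1187  23:2035
  24:1431  25:1622  26:1775  27:1975  28:1394  29:2057  30:1515  31:406
  32:1166  33:226  34:1055  35:1531  36:275  37:1050  38:1704  39:1896
  40:324  41:1045  42:1877  43:1404  44:1711  45:386
Giant step factor: 388^(-46) ≡ 58 (mod 2113).
Scan 1736·58^i mod 2113 for i = 0, 1, …:
  i=0: 1736   i=1: 1377   i=2: 1685   i=3: 532
  i=4: 1274   i=5: 2050   i=6: 572   i=7: 1481
  i=8: 1378   i=9: 1743     …   i=44: 1534
  i=45: 226
Match at i=45, j=33: x = 45·46 + 33 = 2103.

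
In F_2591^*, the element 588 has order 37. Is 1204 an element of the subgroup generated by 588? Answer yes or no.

1204 ∈ ⟨588⟩ iff 1204^37 ≡ 1 (mod 2591), since |⟨588⟩| = 37.
1204^37 mod 2591 = 1.
Since 1 = 1, 1204 lies in the subgroup.

yes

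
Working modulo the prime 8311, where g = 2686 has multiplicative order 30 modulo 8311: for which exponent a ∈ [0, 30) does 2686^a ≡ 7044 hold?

20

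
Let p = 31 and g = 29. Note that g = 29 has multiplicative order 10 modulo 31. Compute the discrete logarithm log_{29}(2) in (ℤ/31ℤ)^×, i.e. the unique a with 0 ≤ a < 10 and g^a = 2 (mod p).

6

Successive powers of 29 modulo 31:
  29^0=1  29^1=29  29^2=4  29^3=23  29^4=16  29^5=30
  29^6=2
So 29^6 ≡ 2 (mod 31), giving a = 6.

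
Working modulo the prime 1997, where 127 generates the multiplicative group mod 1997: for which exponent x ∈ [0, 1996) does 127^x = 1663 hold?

610

Baby-step giant-step with m = ceil(sqrt(1996)) = 45.
Baby table (127^j mod 1997 for j=0..44):
  0:1  1:127  2:153  3:1458  4:1442  5:1407  6:956  7:1592
  8:487  9:1939  10:622  11:1111  12:1307  13:238  14:271  15:468
  16:1523  17:1709  18:1367  19:1867  20:1463  21:80  22:175  23:258
  24:814  25:1531  26:728  27:594  28:1549  29:1017  30:1351  31:1832
  32:1012  33:716  34:1067  35:1710  36:1494  37:23  38:924  39:1522
  40:1582  41:1214  42:409  43:21  44:670
Giant step factor: 127^(-45) ≡ 202 (mod 1997).
Scan 1663·202^i mod 1997 for i = 0, 1, …:
  i=0: 1663   i=1: 430   i=2: 989   i=3: 78
  i=4: 1777   i=5: 1491   i=6: 1632   i=7: 159
  i=8: 166   i=9: 1580   i=10: 1637   i=11: 1169
  i=12: 492   i=13: 1531
Match at i=13, j=25: x = 13·45 + 25 = 610.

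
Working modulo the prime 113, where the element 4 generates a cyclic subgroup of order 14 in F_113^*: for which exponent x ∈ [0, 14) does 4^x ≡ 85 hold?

Successive powers of 4 modulo 113:
  4^0=1  4^1=4  4^2=16  4^3=64  4^4=30  4^5=7
  4^6=28  4^7=112  4^8=109  4^9=97  4^10=49  4^11=83
  4^12=106  4^13=85
So 4^13 ≡ 85 (mod 113), giving x = 13.

13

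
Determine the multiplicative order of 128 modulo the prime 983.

The order of 128 must divide p − 1 = 982 = 2 · 491.
Divisors: 1, 2, 491, 982.
Check each in increasing order: 128^1 ≡ 128;  128^2 ≡ 656;  128^491 ≡ 1.
Smallest exponent giving 1 is 491.

491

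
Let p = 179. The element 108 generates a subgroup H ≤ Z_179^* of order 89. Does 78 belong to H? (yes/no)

78 ∈ ⟨108⟩ iff 78^89 ≡ 1 (mod 179), since |⟨108⟩| = 89.
78^89 mod 179 = 178.
Since 178 ≠ 1, 78 does not lie in the subgroup.

no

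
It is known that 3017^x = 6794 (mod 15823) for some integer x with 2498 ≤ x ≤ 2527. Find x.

2505

Compute 3017^2498 mod 15823 = 3492, then multiply by 3017 repeatedly:
  3017^2498=3492  3017^2499=13069  3017^2500=14080  3017^2501=10428  3017^2502=5152
  3017^2503=5398  3017^2504=3899  3017^2505=6794
Found 6794 at exponent 2505.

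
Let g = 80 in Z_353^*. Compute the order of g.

The order of 80 must divide p − 1 = 352 = 2^5 · 11.
Divisors: 1, 2, 4, 8, 11, 16, 22, 32, 44, 88, 176, 352.
Check each in increasing order: 80^1 ≡ 80;  80^2 ≡ 46;  80^4 ≡ 351;  80^8 ≡ 4;  80^11 ≡ 247;  80^16 ≡ 16;  80^22 ≡ 293;  80^32 ≡ 256;  80^44 ≡ 70;  80^88 ≡ 311;  80^176 ≡ 352;  80^352 ≡ 1.
Smallest exponent giving 1 is 352.

352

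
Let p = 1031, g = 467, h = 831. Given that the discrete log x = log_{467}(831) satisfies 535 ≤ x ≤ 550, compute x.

541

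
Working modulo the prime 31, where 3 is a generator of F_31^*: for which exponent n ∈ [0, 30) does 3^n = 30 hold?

15

Successive powers of 3 modulo 31:
  3^0=1  3^1=3  3^2=9  3^3=27  3^4=19  3^5=26
  3^6=16  3^7=17  3^8=20  3^9=29  3^10=25  3^11=13
  3^12=8  3^13=24  3^14=10  3^15=30
So 3^15 ≡ 30 (mod 31), giving n = 15.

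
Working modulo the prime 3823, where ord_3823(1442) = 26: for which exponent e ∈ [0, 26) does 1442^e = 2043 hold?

Successive powers of 1442 modulo 3823:
  1442^0=1  1442^1=1442  1442^2=3475  1442^3=2820  1442^4=2591  1442^5=1151
  1442^6=560  1442^7=867  1442^8=93  1442^9=301  1442^10=2043
So 1442^10 ≡ 2043 (mod 3823), giving e = 10.

10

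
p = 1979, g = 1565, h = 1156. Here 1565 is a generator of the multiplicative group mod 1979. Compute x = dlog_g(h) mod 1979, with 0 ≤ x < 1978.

1216

Baby-step giant-step with m = ceil(sqrt(1978)) = 45.
Baby table (1565^j mod 1979 for j=0..44):
  0:1  1:1565  2:1202  3:1080  4:134  5:1915  6:769  7:253
  8:145  9:1319  10:138  11:259  12:1619  13:615  14:681  15:1063
  16:1235  17:1271  18:220  19:1933  20:1233  21:120  22:1774  23:1752
  24:965  25:248  26:236  27:1246  28:675  29:1568  30:1939  31:728
  32:1395  33:338  34:577  35:581  36:904  37:1754  38:137  39:673
  40:417  41:1514  42:547  43:1127  44:466
Giant step factor: 1565^(-45) ≡ 1736 (mod 1979).
Scan 1156·1736^i mod 1979 for i = 0, 1, …:
  i=0: 1156   i=1: 110   i=2: 976   i=3: 312
  i=4: 1365   i=5: 777   i=6: 1173   i=7: 1916
  i=8: 1456   i=9: 433     …   i=26: 75
  i=27: 1565
Match at i=27, j=1: x = 27·45 + 1 = 1216.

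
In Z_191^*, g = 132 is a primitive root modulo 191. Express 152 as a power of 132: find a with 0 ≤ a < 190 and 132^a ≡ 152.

Baby-step giant-step with m = ceil(sqrt(190)) = 14.
Baby table (132^j mod 191 for j=0..13):
  0:1  1:132  2:43  3:137  4:130  5:161  6:51  7:47
  8:92  9:111  10:136  11:189  12:118  13:105
Giant step factor: 132^(-14) ≡ 23 (mod 191).
Scan 152·23^i mod 191 for i = 0, 1, …:
  i=0: 152   i=1: 58   i=2: 188   i=3: 122
  i=4: 132
Match at i=4, j=1: a = 4·14 + 1 = 57.

57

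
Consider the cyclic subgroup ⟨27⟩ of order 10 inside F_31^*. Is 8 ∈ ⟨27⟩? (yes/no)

yes

⟨27⟩ has order 10; its elements mod 31 are {1, 2, 4, 8, 15, 16, 23, 27, 29, 30}.
8 is in this set.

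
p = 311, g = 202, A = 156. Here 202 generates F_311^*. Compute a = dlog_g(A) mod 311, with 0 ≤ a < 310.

192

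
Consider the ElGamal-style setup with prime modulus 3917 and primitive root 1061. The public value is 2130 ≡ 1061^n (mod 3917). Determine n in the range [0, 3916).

Baby-step giant-step with m = ceil(sqrt(3916)) = 63.
Baby table (1061^j mod 3917 for j=0..62):
  0:1  1:1061  2:1542  3:2673  4:145  5:1082  6:321  7:3719
  8:1440  9:210  10:3458  11:2626  12:1199  13:3031  14:34  15:821
  16:1507  17:791  18:1013  19:1535  20:3080  21:1102  22:1956  23:3223
  24:62  25:3110  26:1596  27:1212  28:1156  29:495  30:317  31:3392
  32:3106  33:1269  34:2878  35:2215  36:3832  37:3823  38:2108  39:3898
  40:3343  41:2038  42:134  43:1162  44:2944  45:1735  46:3762  47:59
  48:3844  49:887  50:1027  51:721  52:1166  53:3271  54:69  55:2703
  56:639  57:338  58:2171  59:235  60:2564  61:2006  62:1435
Giant step factor: 1061^(-63) ≡ 675 (mod 3917).
Scan 2130·675^i mod 3917 for i = 0, 1, …:
  i=0: 2130   i=1: 211   i=2: 1413   i=3: 1944
  i=4: 5   i=5: 3375   i=6: 2348   i=7: 2432
  i=8: 377   i=9: 3787     …   i=23: 1412
  i=24: 1269
Match at i=24, j=33: n = 24·63 + 33 = 1545.

1545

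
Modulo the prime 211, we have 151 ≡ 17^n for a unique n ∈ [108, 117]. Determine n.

108

Compute 17^108 mod 211 = 151, then multiply by 17 repeatedly:
  17^108=151
Found 151 at exponent 108.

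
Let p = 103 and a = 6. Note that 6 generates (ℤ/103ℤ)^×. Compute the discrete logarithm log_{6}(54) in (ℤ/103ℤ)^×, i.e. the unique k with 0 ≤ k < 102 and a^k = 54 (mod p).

13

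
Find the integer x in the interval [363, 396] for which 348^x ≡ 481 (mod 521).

378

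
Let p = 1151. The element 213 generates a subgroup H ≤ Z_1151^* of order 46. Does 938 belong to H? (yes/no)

yes

938 ∈ ⟨213⟩ iff 938^46 ≡ 1 (mod 1151), since |⟨213⟩| = 46.
938^46 mod 1151 = 1.
Since 1 = 1, 938 lies in the subgroup.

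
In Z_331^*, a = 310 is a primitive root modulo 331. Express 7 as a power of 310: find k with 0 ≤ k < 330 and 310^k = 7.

Successive powers of 310 modulo 331:
  310^0=1  310^1=310  310^2=110  310^3=7
So 310^3 ≡ 7 (mod 331), giving k = 3.

3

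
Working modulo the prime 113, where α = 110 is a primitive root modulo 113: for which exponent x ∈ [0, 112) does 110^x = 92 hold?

9

Successive powers of 110 modulo 113:
  110^0=1  110^1=110  110^2=9  110^3=86  110^4=81  110^5=96
  110^6=51  110^7=73  110^8=7  110^9=92
So 110^9 ≡ 92 (mod 113), giving x = 9.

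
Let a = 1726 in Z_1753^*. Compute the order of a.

292

The order of 1726 must divide p − 1 = 1752 = 2^3 · 3 · 73.
Divisors: 1, 2, 3, 4, 6, 8, 12, 24, 73, 146, 219, 292, 438, 584, 876, 1752.
Check each in increasing order: 1726^1 ≡ 1726;  1726^2 ≡ 729;  1726^3 ≡ 1353;  1726^4 ≡ 282;  1726^6 ≡ 477;  1726^8 ≡ 639;  1726^12 ≡ 1392;  1726^24 ≡ 599;  1726^73 ≡ 713;  1726^146 ≡ 1752;  1726^219 ≡ 1040;  1726^292 ≡ 1.
Smallest exponent giving 1 is 292.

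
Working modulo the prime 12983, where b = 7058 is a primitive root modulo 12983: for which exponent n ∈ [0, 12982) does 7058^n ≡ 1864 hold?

Baby-step giant-step with m = ceil(sqrt(12982)) = 114.
Baby table (7058^j mod 12983 for j=0..113):
  0:1  1:7058  2:12576  3:9620  4:9853  5:5526  6:1576  7:9960
  8:7718  9:9959  10:660  11:10366  12:4023  13:513  14:11480  15:11920
  16:1520  17:4202  18:4544  19:3542  20:7161  21:12502  22:6648  23:1022
  24:7711  25:12485  26:3509  27:7941  28:12950  29:780  30:448  31:7115
  32:12409  33:12387  34:12907  35:8878  36:4966  37:8911  38:4186  39:8463
  40:10054  41:9037  42:10650  43:9113  44:1772  45:4147  46:5844  47:12944
  48:10364  49:2890  50:1327  51:5223  52:5197  53:3451  54:1050  55:10590
  56:1089  57:226  58:11182  59:11882  60:5959  61:6685  62:2508  63:5635
  64:4901  65:4546  66:4675  67:6347  68:5776  69:388  70:12074  71:10863
  72:6439  73:5962  74:1893  75:1287  76:8529  77:8494  78:8141  79:9403
  80:10261  81:2964  82:4299  83:1071  84:3012  85:5525  86:7501  87:10367
  88:11081  89:106  90:8117  91:8790  92:7046  93:5778  94:1521  95:11260
  96:4137  97:179  98:4031  99:5045  100:8224  101:10982  102:2446  103:9461
  104:4169  105:5324  106:3990  107:1293  108:11928  109:6052  110:946  111:3606
  112:4468  113:12420
Giant step factor: 7058^(-114) ≡ 6537 (mod 12983).
Scan 1864·6537^i mod 12983 for i = 0, 1, …:
  i=0: 1864   i=1: 6914   i=2: 2995   i=3: 12934
  i=4: 4262   i=5: 12159   i=6: 1457   i=7: 7870
  i=8: 7544   i=9: 5694     …   i=101: 8470
  i=102: 8878
Match at i=102, j=35: n = 102·114 + 35 = 11663.

11663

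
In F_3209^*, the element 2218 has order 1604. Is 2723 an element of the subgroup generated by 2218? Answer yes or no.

2723 ∈ ⟨2218⟩ iff 2723^1604 ≡ 1 (mod 3209), since |⟨2218⟩| = 1604.
2723^1604 mod 3209 = 3208.
Since 3208 ≠ 1, 2723 does not lie in the subgroup.

no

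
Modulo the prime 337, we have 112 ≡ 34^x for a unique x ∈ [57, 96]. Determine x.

Compute 34^57 mod 337 = 5, then multiply by 34 repeatedly:
  34^57=5  34^58=170  34^59=51  34^60=49  34^61=318
  34^62=28  34^63=278  34^64=16  34^65=207  34^66=298
  34^67=22  34^68=74  34^69=157  34^70=283  34^71=186
  34^72=258  34^73=10  34^74=3  34^75=102  34^76=98
  34^77=299  34^78=56  34^79=219  34^80=32  34^81=77
  34^82=259  34^83=44  34^84=148  34^85=314  34^86=229
  34^87=35  34^88=179  34^89=20  34^90=6  34^91=204
  34^92=196  34^93=261  34^94=112
Found 112 at exponent 94.

94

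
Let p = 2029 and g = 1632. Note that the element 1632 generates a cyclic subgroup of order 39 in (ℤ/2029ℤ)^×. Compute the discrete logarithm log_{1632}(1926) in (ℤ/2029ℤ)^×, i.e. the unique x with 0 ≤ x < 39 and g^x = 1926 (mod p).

7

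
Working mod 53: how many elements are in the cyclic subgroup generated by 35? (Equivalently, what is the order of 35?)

52

The order of 35 must divide p − 1 = 52 = 2^2 · 13.
Divisors: 1, 2, 4, 13, 26, 52.
Check each in increasing order: 35^1 ≡ 35;  35^2 ≡ 6;  35^4 ≡ 36;  35^13 ≡ 30;  35^26 ≡ 52;  35^52 ≡ 1.
Smallest exponent giving 1 is 52.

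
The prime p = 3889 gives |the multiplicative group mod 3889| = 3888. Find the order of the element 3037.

432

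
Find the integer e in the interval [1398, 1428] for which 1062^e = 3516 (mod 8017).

Compute 1062^1398 mod 8017 = 5888, then multiply by 1062 repeatedly:
  1062^1398=5888  1062^1399=7813  1062^1400=7828  1062^1401=7724  1062^1402=1497
  1062^1403=2448  1062^1404=2268  1062^1405=3516
Found 3516 at exponent 1405.

1405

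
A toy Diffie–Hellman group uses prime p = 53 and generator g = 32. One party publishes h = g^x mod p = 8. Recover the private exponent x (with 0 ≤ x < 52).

11

Baby-step giant-step with m = ceil(sqrt(52)) = 8.
Baby table (32^j mod 53 for j=0..7):
  0:1  1:32  2:17  3:14  4:24  5:26  6:37  7:18
Giant step factor: 32^(-8) ≡ 15 (mod 53).
Scan 8·15^i mod 53 for i = 0, 1, …:
  i=0: 8   i=1: 14
Match at i=1, j=3: x = 1·8 + 3 = 11.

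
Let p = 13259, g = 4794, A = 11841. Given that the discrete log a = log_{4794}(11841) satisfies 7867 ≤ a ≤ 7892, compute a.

Compute 4794^7867 mod 13259 = 2368, then multiply by 4794 repeatedly:
  4794^7867=2368  4794^7868=2488  4794^7869=7631  4794^7870=1433  4794^7871=1640
  4794^7872=12832  4794^7873=8107  4794^7874=2829  4794^7875=11528  4794^7876=1720
  4794^7877=11841
Found 11841 at exponent 7877.

7877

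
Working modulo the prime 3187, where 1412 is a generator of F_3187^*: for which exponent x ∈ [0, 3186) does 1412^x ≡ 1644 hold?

Baby-step giant-step with m = ceil(sqrt(3186)) = 57.
Baby table (1412^j mod 3187 for j=0..56):
  0:1  1:1412  2:1869  3:192  4:209  5:1904  6:1807  7:1884
  8:2250  9:2748  10:1597  11:1755  12:1761  13:672  14:2325  15:290
  16:1544  17:220  18:1501  19:57  20:809  21:1362  22:1383  23:2352
  24:170  25:1015  26:2217  27:770  28:473  29:1793  30:1238  31:1580
  32:60  33:1858  34:595  35:1959  36:2979  37:2695  38:62  39:1495
  40:1146  41:2343  42:210  43:129  44:489  45:2076  46:2459  47:1465
  48:217  49:452  50:824  51:233  52:735  53:2045  54:118  55:892
  56:639
Giant step factor: 1412^(-57) ≡ 946 (mod 3187).
Scan 1644·946^i mod 3187 for i = 0, 1, …:
  i=0: 1644   i=1: 3155   i=2: 1598   i=3: 1070
  i=4: 1941   i=5: 474   i=6: 2224   i=7: 484
  i=8: 2123   i=9: 548     …   i=20: 1594
  i=21: 473
Match at i=21, j=28: x = 21·57 + 28 = 1225.

1225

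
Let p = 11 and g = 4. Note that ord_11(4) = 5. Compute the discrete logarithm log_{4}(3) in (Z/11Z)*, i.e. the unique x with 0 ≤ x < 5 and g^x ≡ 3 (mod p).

4

Successive powers of 4 modulo 11:
  4^0=1  4^1=4  4^2=5  4^3=9  4^4=3
So 4^4 ≡ 3 (mod 11), giving x = 4.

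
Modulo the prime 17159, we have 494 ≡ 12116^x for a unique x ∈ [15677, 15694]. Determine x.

15692

Compute 12116^15677 mod 17159 = 14749, then multiply by 12116 repeatedly:
  12116^15677=14749  12116^15678=5058  12116^15679=7939  12116^15680=12729  12116^15681=16631
  12116^15682=3059  12116^15683=16563  12116^15684=2803  12116^15685=3487  12116^15686=3034
  12116^15687=5366  12116^15688=16164  12116^15689=7357  12116^15690=13566  12116^15691=16754
  12116^15692=494
Found 494 at exponent 15692.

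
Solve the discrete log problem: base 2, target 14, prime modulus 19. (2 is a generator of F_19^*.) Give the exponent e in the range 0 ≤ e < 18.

Successive powers of 2 modulo 19:
  2^0=1  2^1=2  2^2=4  2^3=8  2^4=16  2^5=13
  2^6=7  2^7=14
So 2^7 ≡ 14 (mod 19), giving e = 7.

7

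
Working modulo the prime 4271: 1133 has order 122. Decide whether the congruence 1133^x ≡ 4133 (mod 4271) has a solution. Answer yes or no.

no

4133 ∈ ⟨1133⟩ iff 4133^122 ≡ 1 (mod 4271), since |⟨1133⟩| = 122.
4133^122 mod 4271 = 426.
Since 426 ≠ 1, 4133 does not lie in the subgroup.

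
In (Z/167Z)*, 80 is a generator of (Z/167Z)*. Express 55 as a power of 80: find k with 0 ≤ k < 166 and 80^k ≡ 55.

127

Baby-step giant-step with m = ceil(sqrt(166)) = 13.
Baby table (80^j mod 167 for j=0..12):
  0:1  1:80  2:54  3:145  4:77  5:148  6:150  7:143
  8:84  9:40  10:27  11:156  12:122
Giant step factor: 80^(-13) ≡ 79 (mod 167).
Scan 55·79^i mod 167 for i = 0, 1, …:
  i=0: 55   i=1: 3   i=2: 70   i=3: 19
  i=4: 165   i=5: 9   i=6: 43   i=7: 57
  i=8: 161   i=9: 27
Match at i=9, j=10: k = 9·13 + 10 = 127.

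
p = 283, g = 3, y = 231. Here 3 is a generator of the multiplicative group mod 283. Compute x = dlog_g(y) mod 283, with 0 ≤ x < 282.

149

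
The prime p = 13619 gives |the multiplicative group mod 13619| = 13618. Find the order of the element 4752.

13618

The order of 4752 must divide p − 1 = 13618 = 2 · 11 · 619.
Divisors: 1, 2, 11, 22, 619, 1238, 6809, 13618.
Check each in increasing order: 4752^1 ≡ 4752;  4752^2 ≡ 1202;  4752^11 ≡ 9079;  4752^22 ≡ 6053;  4752^619 ≡ 490;  4752^1238 ≡ 8577;  4752^6809 ≡ 13618;  4752^13618 ≡ 1.
Smallest exponent giving 1 is 13618.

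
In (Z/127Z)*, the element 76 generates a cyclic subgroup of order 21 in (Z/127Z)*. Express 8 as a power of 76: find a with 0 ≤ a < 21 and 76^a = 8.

12

Successive powers of 76 modulo 127:
  76^0=1  76^1=76  76^2=61  76^3=64  76^4=38  76^5=94
  76^6=32  76^7=19  76^8=47  76^9=16  76^10=73  76^11=87
  76^12=8
So 76^12 ≡ 8 (mod 127), giving a = 12.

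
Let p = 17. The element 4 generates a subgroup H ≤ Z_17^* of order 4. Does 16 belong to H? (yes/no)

⟨4⟩ has order 4; its elements mod 17 are {1, 4, 13, 16}.
16 is in this set.

yes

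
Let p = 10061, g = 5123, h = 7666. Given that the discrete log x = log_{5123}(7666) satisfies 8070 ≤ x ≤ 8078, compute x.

8074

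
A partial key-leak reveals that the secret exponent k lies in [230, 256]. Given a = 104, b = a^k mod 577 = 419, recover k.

Compute 104^230 mod 577 = 485, then multiply by 104 repeatedly:
  104^230=485  104^231=241  104^232=253  104^233=347  104^234=314
  104^235=344  104^236=2  104^237=208  104^238=283  104^239=5
  104^240=520  104^241=419
Found 419 at exponent 241.

241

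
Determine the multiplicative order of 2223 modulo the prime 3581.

3580

The order of 2223 must divide p − 1 = 3580 = 2^2 · 5 · 179.
Divisors: 1, 2, 4, 5, 10, 20, 179, 358, 716, 895, 1790, 3580.
Check each in increasing order: 2223^1 ≡ 2223;  2223^2 ≡ 3530;  2223^4 ≡ 2601;  2223^5 ≡ 2289;  2223^10 ≡ 518;  2223^20 ≡ 3330;  2223^179 ≡ 1991;  2223^358 ≡ 3495;  2223^716 ≡ 234;  2223^895 ≡ 364;  2223^1790 ≡ 3580;  2223^3580 ≡ 1.
Smallest exponent giving 1 is 3580.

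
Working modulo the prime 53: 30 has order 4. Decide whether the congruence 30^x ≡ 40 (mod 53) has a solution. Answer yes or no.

no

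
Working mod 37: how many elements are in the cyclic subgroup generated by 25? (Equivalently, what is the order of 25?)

18

The order of 25 must divide p − 1 = 36 = 2^2 · 3^2.
Divisors: 1, 2, 3, 4, 6, 9, 12, 18, 36.
Check each in increasing order: 25^1 ≡ 25;  25^2 ≡ 33;  25^3 ≡ 11;  25^4 ≡ 16;  25^6 ≡ 10;  25^9 ≡ 36;  25^12 ≡ 26;  25^18 ≡ 1.
Smallest exponent giving 1 is 18.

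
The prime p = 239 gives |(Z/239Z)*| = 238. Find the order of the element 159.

The order of 159 must divide p − 1 = 238 = 2 · 7 · 17.
Divisors: 1, 2, 7, 14, 17, 34, 119, 238.
Check each in increasing order: 159^1 ≡ 159;  159^2 ≡ 186;  159^7 ≡ 73;  159^14 ≡ 71;  159^17 ≡ 139;  159^34 ≡ 201;  159^119 ≡ 238;  159^238 ≡ 1.
Smallest exponent giving 1 is 238.

238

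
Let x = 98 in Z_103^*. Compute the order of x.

The order of 98 must divide p − 1 = 102 = 2 · 3 · 17.
Divisors: 1, 2, 3, 6, 17, 34, 51, 102.
Check each in increasing order: 98^1 ≡ 98;  98^2 ≡ 25;  98^3 ≡ 81;  98^6 ≡ 72;  98^17 ≡ 46;  98^34 ≡ 56;  98^51 ≡ 1.
Smallest exponent giving 1 is 51.

51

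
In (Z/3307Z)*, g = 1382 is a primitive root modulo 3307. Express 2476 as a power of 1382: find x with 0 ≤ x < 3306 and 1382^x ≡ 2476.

373

Baby-step giant-step with m = ceil(sqrt(3306)) = 58.
Baby table (1382^j mod 3307 for j=0..57):
  0:1  1:1382  2:1785  3:3155  4:1584  5:3161  6:3262  7:643
  8:2350  9:226  10:1474  11:3263  12:2025  13:828  14:74  15:3058
  16:3117  17:1980  18:1471  19:2424  20:3284  21:1284  22:1936  23:189
  24:3252  25:51  26:1035  27:1746  28:2169  29:1416  30:2475  31:1012
  32:3030  33:798  34:1605  35:2420  36:1063  37:758  38:2544  39:467
  40:529  41:231  42:1770  43:2267  44:1265  45:2134  46:2651  47:2833
  48:3025  49:502  50:2601  51:3180  52:3064  53:1488  54:2769  55:559
  56:2007  57:2408
Giant step factor: 1382^(-58) ≡ 1797 (mod 3307).
Scan 2476·1797^i mod 3307 for i = 0, 1, …:
  i=0: 2476   i=1: 1457   i=2: 2392   i=3: 2631
  i=4: 2204   i=5: 2109   i=6: 51
Match at i=6, j=25: x = 6·58 + 25 = 373.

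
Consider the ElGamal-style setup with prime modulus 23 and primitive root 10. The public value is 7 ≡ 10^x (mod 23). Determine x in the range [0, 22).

21

Successive powers of 10 modulo 23:
  10^0=1  10^1=10  10^2=8  10^3=11  10^4=18  10^5=19
  10^6=6  10^7=14  10^8=2  10^9=20  10^10=16  10^11=22
  10^12=13  10^13=15  10^14=12  10^15=5  10^16=4  10^17=17
  10^18=9  10^19=21  10^20=3  10^21=7
So 10^21 ≡ 7 (mod 23), giving x = 21.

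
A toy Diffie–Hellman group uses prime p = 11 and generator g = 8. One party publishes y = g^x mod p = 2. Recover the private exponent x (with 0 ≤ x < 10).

7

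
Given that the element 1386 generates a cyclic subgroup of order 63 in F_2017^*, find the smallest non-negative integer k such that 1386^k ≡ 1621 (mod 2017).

29

Baby-step giant-step with m = ceil(sqrt(63)) = 8.
Baby table (1386^j mod 2017 for j=0..7):
  0:1  1:1386  2:812  3:1963  4:1802  5:526  6:899  7:1525
Giant step factor: 1386^(-8) ≡ 1130 (mod 2017).
Scan 1621·1130^i mod 2017 for i = 0, 1, …:
  i=0: 1621   i=1: 294   i=2: 1432   i=3: 526
Match at i=3, j=5: k = 3·8 + 5 = 29.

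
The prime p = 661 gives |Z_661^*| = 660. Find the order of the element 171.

The order of 171 must divide p − 1 = 660 = 2^2 · 3 · 5 · 11.
Divisors: 1, 2, 3, 4, 5, 6, 10, 11, 12, 15, 20, 22, 30, 33, 44, 55, 60, 66, 110, 132, 165, 220, 330, 660.
Check each in increasing order: 171^1 ≡ 171;  171^2 ≡ 157;  171^3 ≡ 407;  171^4 ≡ 192;  171^5 ≡ 443;  171^6 ≡ 399;  171^10 ≡ 593;  171^11 ≡ 270;  171^12 ≡ 561;  171^15 ≡ 282;  171^20 ≡ 658;  171^22 ≡ 190;  171^30 ≡ 204;  171^33 ≡ 403;  171^44 ≡ 406;  171^55 ≡ 555;  171^60 ≡ 634;  171^66 ≡ 464;  171^110 ≡ 660;  171^132 ≡ 471;  171^165 ≡ 106;  171^220 ≡ 1.
Smallest exponent giving 1 is 220.

220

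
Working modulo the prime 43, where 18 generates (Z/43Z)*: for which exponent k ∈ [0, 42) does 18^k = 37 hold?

35

Baby-step giant-step with m = ceil(sqrt(42)) = 7.
Baby table (18^j mod 43 for j=0..6):
  0:1  1:18  2:23  3:27  4:13  5:19  6:41
Giant step factor: 18^(-7) ≡ 37 (mod 43).
Scan 37·37^i mod 43 for i = 0, 1, …:
  i=0: 37   i=1: 36   i=2: 42   i=3: 6
  i=4: 7   i=5: 1
Match at i=5, j=0: k = 5·7 + 0 = 35.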